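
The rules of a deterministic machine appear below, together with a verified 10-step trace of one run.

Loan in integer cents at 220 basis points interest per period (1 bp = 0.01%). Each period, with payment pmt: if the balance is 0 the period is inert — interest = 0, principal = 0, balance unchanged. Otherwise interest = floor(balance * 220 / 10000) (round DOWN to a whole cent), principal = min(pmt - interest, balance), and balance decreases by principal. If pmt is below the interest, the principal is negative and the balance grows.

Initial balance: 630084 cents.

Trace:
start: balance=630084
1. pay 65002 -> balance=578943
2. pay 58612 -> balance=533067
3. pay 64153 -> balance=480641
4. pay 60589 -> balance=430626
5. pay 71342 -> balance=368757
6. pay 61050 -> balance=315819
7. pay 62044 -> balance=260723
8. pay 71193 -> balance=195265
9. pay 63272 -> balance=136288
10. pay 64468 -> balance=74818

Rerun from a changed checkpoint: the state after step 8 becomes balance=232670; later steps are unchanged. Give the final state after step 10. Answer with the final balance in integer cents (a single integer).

113887

state after step 8 := balance=232670
9. pay 63272 -> balance=174516
10. pay 64468 -> balance=113887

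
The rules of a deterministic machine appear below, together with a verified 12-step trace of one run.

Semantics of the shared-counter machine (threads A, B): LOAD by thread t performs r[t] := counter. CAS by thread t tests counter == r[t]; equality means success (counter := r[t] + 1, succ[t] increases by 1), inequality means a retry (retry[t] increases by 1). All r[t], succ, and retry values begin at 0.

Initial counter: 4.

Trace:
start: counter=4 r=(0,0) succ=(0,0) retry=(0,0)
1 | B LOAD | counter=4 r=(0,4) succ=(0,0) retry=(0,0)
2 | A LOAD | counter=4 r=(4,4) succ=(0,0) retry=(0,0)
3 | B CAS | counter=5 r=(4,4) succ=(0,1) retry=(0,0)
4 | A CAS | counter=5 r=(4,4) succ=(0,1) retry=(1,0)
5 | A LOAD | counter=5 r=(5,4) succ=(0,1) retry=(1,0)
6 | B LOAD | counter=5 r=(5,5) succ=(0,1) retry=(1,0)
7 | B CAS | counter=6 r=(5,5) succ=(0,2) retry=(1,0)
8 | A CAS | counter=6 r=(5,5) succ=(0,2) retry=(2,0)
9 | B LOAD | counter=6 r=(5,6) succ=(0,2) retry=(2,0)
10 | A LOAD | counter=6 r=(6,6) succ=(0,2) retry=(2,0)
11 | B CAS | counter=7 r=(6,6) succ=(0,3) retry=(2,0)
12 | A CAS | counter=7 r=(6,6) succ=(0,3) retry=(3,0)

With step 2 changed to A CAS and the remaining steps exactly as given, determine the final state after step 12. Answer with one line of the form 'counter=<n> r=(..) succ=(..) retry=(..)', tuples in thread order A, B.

counter=7 r=(6,6) succ=(0,3) retry=(4,0)

(re-executing from step 2 with the substitution; state before step 2: counter=4 r=(0,4) succ=(0,0) retry=(0,0))
2 | A CAS | counter=4 r=(0,4) succ=(0,0) retry=(1,0)
3 | B CAS | counter=5 r=(0,4) succ=(0,1) retry=(1,0)
4 | A CAS | counter=5 r=(0,4) succ=(0,1) retry=(2,0)
5 | A LOAD | counter=5 r=(5,4) succ=(0,1) retry=(2,0)
6 | B LOAD | counter=5 r=(5,5) succ=(0,1) retry=(2,0)
7 | B CAS | counter=6 r=(5,5) succ=(0,2) retry=(2,0)
8 | A CAS | counter=6 r=(5,5) succ=(0,2) retry=(3,0)
9 | B LOAD | counter=6 r=(5,6) succ=(0,2) retry=(3,0)
10 | A LOAD | counter=6 r=(6,6) succ=(0,2) retry=(3,0)
11 | B CAS | counter=7 r=(6,6) succ=(0,3) retry=(3,0)
12 | A CAS | counter=7 r=(6,6) succ=(0,3) retry=(4,0)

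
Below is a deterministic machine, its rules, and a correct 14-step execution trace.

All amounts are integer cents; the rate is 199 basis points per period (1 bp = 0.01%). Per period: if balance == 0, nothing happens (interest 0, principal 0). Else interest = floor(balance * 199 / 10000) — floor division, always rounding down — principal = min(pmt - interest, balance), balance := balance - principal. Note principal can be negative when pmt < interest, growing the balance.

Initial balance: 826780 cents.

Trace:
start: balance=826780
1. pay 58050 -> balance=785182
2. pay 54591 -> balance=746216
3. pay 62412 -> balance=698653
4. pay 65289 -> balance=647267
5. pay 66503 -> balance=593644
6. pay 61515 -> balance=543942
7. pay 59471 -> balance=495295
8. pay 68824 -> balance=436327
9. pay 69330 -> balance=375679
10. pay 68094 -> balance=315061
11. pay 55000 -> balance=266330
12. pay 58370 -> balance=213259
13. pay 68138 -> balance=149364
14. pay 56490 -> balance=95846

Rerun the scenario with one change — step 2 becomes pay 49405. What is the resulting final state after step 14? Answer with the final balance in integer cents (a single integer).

102416

(re-executing from step 2 with the substitution; state before step 2: balance=785182)
2. pay 49405 -> balance=751402
3. pay 62412 -> balance=703942
4. pay 65289 -> balance=652661
5. pay 66503 -> balance=599145
6. pay 61515 -> balance=549552
7. pay 59471 -> balance=501017
8. pay 68824 -> balance=442163
9. pay 69330 -> balance=381632
10. pay 68094 -> balance=321132
11. pay 55000 -> balance=272522
12. pay 58370 -> balance=219575
13. pay 68138 -> balance=155806
14. pay 56490 -> balance=102416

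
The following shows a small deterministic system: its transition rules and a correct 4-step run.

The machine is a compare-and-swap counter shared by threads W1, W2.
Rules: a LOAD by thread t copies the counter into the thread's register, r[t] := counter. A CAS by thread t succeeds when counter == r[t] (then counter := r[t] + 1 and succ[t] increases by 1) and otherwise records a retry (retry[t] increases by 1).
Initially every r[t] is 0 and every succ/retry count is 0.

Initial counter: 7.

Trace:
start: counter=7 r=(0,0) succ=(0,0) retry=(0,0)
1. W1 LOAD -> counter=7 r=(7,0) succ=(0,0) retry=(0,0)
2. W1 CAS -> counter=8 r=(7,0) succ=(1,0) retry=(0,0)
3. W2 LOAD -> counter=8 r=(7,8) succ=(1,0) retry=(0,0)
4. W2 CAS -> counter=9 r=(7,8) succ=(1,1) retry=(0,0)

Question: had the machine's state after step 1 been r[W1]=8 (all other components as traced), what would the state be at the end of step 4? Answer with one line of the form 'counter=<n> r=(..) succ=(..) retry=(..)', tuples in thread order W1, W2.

counter=8 r=(8,7) succ=(0,1) retry=(1,0)

state after step 1 := counter=7 r=(8,0) succ=(0,0) retry=(0,0)
2. W1 CAS -> counter=7 r=(8,0) succ=(0,0) retry=(1,0)
3. W2 LOAD -> counter=7 r=(8,7) succ=(0,0) retry=(1,0)
4. W2 CAS -> counter=8 r=(8,7) succ=(0,1) retry=(1,0)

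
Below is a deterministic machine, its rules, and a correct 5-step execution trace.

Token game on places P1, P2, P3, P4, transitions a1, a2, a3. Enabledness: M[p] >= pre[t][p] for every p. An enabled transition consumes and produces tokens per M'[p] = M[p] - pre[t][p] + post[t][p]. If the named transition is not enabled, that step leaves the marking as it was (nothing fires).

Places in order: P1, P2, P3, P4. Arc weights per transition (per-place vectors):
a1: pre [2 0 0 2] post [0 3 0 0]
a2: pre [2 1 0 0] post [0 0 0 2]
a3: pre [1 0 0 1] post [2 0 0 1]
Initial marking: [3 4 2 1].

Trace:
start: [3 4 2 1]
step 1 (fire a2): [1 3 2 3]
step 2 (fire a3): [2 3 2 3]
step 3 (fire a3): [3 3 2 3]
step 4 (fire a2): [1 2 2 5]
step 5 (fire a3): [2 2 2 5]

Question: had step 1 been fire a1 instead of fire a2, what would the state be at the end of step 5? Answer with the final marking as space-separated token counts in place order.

(re-executing from step 1 with the substitution; state before step 1: [3 4 2 1])
step 1 (fire a1): [3 4 2 1]
step 2 (fire a3): [4 4 2 1]
step 3 (fire a3): [5 4 2 1]
step 4 (fire a2): [3 3 2 3]
step 5 (fire a3): [4 3 2 3]

4 3 2 3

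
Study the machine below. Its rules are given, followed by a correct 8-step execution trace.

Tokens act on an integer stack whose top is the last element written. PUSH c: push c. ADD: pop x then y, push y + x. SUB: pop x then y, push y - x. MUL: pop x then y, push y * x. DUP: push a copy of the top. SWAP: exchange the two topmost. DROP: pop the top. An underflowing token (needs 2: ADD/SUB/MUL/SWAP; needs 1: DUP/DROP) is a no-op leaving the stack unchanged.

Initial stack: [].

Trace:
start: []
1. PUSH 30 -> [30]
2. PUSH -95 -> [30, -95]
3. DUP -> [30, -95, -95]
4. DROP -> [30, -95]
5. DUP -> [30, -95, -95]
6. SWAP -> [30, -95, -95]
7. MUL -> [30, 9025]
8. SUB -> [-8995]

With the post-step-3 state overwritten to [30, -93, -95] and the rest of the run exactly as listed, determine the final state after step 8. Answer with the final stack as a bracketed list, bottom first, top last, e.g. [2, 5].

[-8619]

state after step 3 := [30, -93, -95]
4. DROP -> [30, -93]
5. DUP -> [30, -93, -93]
6. SWAP -> [30, -93, -93]
7. MUL -> [30, 8649]
8. SUB -> [-8619]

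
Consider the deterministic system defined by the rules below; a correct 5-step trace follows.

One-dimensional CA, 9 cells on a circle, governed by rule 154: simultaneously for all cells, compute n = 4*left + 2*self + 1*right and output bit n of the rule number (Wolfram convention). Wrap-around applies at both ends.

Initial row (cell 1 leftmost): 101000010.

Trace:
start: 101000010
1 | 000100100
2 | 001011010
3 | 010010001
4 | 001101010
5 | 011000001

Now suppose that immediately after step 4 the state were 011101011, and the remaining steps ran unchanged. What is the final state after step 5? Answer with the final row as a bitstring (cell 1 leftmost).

state after step 4 := 011101011
5 | 011000010

011000010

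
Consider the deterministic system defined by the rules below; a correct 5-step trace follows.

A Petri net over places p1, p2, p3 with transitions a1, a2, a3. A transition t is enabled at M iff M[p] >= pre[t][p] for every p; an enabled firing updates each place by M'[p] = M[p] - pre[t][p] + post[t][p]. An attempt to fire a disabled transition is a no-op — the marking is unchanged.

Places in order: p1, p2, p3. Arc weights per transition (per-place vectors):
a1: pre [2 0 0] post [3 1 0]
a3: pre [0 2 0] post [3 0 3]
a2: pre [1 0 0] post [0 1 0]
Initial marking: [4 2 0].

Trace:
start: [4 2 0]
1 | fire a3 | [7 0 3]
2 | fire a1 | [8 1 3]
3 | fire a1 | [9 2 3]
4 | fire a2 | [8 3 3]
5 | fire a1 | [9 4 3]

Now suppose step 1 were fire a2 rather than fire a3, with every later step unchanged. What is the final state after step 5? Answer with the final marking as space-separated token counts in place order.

5 7 0

(re-executing from step 1 with the substitution; state before step 1: [4 2 0])
1 | fire a2 | [3 3 0]
2 | fire a1 | [4 4 0]
3 | fire a1 | [5 5 0]
4 | fire a2 | [4 6 0]
5 | fire a1 | [5 7 0]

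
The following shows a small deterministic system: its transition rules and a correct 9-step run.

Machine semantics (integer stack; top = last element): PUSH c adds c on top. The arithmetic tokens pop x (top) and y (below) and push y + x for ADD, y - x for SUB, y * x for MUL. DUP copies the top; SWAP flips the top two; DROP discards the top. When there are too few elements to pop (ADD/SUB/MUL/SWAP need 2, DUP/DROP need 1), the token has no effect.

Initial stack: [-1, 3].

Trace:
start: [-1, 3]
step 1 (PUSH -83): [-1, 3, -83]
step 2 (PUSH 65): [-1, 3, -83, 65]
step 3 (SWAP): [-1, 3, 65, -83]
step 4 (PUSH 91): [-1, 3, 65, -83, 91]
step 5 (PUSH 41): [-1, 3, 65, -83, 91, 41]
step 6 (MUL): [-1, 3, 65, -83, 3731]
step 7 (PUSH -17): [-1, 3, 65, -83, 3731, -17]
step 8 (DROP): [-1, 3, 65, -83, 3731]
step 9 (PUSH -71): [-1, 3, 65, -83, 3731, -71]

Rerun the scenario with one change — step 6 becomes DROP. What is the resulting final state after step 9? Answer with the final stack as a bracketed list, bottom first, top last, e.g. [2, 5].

[-1, 3, 65, -83, 91, -71]

(re-executing from step 6 with the substitution; state before step 6: [-1, 3, 65, -83, 91, 41])
step 6 (DROP): [-1, 3, 65, -83, 91]
step 7 (PUSH -17): [-1, 3, 65, -83, 91, -17]
step 8 (DROP): [-1, 3, 65, -83, 91]
step 9 (PUSH -71): [-1, 3, 65, -83, 91, -71]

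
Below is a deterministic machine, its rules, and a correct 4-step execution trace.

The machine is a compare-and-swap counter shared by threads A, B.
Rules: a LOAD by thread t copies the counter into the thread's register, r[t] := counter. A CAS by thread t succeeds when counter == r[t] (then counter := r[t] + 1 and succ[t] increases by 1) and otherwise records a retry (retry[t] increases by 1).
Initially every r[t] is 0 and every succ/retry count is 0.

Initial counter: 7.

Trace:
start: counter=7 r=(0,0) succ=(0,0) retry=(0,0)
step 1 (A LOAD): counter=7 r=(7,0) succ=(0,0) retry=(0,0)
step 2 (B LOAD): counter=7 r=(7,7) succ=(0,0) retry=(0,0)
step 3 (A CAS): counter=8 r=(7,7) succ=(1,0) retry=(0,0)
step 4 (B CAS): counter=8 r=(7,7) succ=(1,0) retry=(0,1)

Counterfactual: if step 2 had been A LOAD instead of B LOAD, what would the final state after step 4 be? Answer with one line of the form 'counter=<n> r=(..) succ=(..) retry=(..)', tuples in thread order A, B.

counter=8 r=(7,0) succ=(1,0) retry=(0,1)

(re-executing from step 2 with the substitution; state before step 2: counter=7 r=(7,0) succ=(0,0) retry=(0,0))
step 2 (A LOAD): counter=7 r=(7,0) succ=(0,0) retry=(0,0)
step 3 (A CAS): counter=8 r=(7,0) succ=(1,0) retry=(0,0)
step 4 (B CAS): counter=8 r=(7,0) succ=(1,0) retry=(0,1)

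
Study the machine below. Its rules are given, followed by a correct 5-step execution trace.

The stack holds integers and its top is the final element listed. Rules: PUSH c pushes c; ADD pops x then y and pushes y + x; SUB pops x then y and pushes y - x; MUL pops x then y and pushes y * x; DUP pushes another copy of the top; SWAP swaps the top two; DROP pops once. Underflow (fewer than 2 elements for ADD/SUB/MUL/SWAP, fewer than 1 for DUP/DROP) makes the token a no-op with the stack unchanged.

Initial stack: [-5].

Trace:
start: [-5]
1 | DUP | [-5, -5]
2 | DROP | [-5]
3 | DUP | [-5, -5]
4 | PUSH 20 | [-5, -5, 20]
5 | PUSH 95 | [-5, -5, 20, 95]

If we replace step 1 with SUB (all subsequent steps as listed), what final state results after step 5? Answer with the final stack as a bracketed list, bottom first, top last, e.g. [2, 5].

[20, 95]

(re-executing from step 1 with the substitution; state before step 1: [-5])
1 | SUB | [-5]
2 | DROP | []
3 | DUP | []
4 | PUSH 20 | [20]
5 | PUSH 95 | [20, 95]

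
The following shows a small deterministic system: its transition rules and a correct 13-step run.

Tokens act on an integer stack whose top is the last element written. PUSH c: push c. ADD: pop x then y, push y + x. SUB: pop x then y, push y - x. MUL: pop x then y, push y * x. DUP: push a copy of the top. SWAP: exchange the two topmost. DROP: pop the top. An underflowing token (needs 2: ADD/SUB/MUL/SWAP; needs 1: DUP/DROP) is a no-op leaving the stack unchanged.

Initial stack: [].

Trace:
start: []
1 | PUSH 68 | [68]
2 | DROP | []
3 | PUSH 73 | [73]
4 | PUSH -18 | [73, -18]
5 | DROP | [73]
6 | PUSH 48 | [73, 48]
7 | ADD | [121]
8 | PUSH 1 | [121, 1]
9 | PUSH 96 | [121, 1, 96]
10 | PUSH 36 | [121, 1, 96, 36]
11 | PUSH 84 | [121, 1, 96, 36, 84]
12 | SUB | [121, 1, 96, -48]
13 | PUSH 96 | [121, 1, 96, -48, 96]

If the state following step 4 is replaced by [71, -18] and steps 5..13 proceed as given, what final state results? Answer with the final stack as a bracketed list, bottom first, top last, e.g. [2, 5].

[119, 1, 96, -48, 96]

state after step 4 := [71, -18]
5 | DROP | [71]
6 | PUSH 48 | [71, 48]
7 | ADD | [119]
8 | PUSH 1 | [119, 1]
9 | PUSH 96 | [119, 1, 96]
10 | PUSH 36 | [119, 1, 96, 36]
11 | PUSH 84 | [119, 1, 96, 36, 84]
12 | SUB | [119, 1, 96, -48]
13 | PUSH 96 | [119, 1, 96, -48, 96]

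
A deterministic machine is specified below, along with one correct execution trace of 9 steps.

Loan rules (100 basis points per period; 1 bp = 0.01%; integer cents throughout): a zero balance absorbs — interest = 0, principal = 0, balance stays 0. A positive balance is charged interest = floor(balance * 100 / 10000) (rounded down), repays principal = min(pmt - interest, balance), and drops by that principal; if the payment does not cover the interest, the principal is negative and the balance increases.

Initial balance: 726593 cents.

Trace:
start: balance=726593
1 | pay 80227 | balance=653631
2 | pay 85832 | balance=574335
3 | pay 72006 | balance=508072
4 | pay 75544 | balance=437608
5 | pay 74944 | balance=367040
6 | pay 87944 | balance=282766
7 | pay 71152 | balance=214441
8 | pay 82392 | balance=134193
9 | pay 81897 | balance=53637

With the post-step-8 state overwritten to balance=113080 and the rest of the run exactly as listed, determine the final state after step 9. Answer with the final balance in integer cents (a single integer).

32313

state after step 8 := balance=113080
9 | pay 81897 | balance=32313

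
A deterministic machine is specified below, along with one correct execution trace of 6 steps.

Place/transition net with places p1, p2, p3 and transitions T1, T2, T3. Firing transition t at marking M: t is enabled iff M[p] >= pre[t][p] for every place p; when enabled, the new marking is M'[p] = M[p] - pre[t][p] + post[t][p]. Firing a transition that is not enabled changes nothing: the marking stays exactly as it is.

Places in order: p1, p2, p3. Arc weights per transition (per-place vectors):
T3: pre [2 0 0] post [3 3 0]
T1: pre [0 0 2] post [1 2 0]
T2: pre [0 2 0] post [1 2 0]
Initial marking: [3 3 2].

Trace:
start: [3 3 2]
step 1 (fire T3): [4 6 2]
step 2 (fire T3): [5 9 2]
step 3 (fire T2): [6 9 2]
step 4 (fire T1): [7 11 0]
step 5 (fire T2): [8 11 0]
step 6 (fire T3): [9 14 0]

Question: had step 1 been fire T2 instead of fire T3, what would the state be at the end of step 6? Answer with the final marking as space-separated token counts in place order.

(re-executing from step 1 with the substitution; state before step 1: [3 3 2])
step 1 (fire T2): [4 3 2]
step 2 (fire T3): [5 6 2]
step 3 (fire T2): [6 6 2]
step 4 (fire T1): [7 8 0]
step 5 (fire T2): [8 8 0]
step 6 (fire T3): [9 11 0]

9 11 0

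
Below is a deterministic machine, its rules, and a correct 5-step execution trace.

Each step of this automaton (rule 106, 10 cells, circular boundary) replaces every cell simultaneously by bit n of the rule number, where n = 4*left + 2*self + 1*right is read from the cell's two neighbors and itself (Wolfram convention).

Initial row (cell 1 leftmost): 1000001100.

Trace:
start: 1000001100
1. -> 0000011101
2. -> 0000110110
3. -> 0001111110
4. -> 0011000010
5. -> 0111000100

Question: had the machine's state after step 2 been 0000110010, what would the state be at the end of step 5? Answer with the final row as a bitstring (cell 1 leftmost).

0111111000

state after step 2 := 0000110010
3. -> 0001110100
4. -> 0011011000
5. -> 0111111000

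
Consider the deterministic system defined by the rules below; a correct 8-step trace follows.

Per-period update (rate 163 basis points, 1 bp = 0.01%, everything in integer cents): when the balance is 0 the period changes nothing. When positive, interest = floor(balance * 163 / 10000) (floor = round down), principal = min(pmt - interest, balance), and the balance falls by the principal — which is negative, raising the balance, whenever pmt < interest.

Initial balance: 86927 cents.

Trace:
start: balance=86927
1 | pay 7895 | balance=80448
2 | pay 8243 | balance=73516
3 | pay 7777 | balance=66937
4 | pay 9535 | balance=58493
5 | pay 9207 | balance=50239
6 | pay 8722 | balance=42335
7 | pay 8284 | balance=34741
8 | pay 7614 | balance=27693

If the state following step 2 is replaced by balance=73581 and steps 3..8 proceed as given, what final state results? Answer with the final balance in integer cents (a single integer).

27765

state after step 2 := balance=73581
3 | pay 7777 | balance=67003
4 | pay 9535 | balance=58560
5 | pay 9207 | balance=50307
6 | pay 8722 | balance=42405
7 | pay 8284 | balance=34812
8 | pay 7614 | balance=27765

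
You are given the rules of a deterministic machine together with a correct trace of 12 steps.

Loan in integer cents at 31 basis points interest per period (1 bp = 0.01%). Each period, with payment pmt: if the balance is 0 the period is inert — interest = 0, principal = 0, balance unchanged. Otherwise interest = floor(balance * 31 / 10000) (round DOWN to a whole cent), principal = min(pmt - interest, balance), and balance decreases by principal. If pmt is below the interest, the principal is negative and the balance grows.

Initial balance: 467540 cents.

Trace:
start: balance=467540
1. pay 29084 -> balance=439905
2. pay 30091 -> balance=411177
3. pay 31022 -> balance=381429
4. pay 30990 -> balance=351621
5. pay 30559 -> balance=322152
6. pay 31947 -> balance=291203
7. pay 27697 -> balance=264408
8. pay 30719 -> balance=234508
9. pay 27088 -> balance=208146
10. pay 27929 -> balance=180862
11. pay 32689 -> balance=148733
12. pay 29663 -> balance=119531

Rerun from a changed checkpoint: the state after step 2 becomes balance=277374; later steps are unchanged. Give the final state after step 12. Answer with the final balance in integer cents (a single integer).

state after step 2 := balance=277374
3. pay 31022 -> balance=247211
4. pay 30990 -> balance=216987
5. pay 30559 -> balance=187100
6. pay 31947 -> balance=155733
7. pay 27697 -> balance=128518
8. pay 30719 -> balance=98197
9. pay 27088 -> balance=71413
10. pay 27929 -> balance=43705
11. pay 32689 -> balance=11151
12. pay 29663 -> balance=0

0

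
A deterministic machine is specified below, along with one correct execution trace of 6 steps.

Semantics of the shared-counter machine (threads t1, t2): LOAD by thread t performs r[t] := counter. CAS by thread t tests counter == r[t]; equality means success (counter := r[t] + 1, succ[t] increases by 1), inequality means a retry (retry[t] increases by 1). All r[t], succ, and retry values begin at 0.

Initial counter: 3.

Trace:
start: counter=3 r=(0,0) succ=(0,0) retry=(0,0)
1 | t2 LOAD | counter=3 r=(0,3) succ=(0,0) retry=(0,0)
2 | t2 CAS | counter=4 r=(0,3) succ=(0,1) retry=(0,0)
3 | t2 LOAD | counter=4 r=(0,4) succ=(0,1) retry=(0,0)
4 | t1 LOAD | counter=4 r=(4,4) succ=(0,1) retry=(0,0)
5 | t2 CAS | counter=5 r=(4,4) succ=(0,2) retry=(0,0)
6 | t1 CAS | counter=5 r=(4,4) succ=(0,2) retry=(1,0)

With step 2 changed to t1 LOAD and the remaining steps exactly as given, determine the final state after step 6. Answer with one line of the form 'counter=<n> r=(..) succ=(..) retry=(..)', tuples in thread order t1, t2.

counter=4 r=(3,3) succ=(0,1) retry=(1,0)

(re-executing from step 2 with the substitution; state before step 2: counter=3 r=(0,3) succ=(0,0) retry=(0,0))
2 | t1 LOAD | counter=3 r=(3,3) succ=(0,0) retry=(0,0)
3 | t2 LOAD | counter=3 r=(3,3) succ=(0,0) retry=(0,0)
4 | t1 LOAD | counter=3 r=(3,3) succ=(0,0) retry=(0,0)
5 | t2 CAS | counter=4 r=(3,3) succ=(0,1) retry=(0,0)
6 | t1 CAS | counter=4 r=(3,3) succ=(0,1) retry=(1,0)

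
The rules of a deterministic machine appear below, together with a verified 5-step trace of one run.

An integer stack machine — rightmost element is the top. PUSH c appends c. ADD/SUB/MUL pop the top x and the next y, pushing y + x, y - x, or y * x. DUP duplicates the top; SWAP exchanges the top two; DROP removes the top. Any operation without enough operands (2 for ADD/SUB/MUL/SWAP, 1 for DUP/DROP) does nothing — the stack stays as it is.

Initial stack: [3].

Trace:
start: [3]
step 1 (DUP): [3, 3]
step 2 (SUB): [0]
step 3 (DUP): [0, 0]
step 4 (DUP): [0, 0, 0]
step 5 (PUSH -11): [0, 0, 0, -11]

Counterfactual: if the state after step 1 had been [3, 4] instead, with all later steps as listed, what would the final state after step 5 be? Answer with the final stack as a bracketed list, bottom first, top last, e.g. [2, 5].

[-1, -1, -1, -11]

state after step 1 := [3, 4]
step 2 (SUB): [-1]
step 3 (DUP): [-1, -1]
step 4 (DUP): [-1, -1, -1]
step 5 (PUSH -11): [-1, -1, -1, -11]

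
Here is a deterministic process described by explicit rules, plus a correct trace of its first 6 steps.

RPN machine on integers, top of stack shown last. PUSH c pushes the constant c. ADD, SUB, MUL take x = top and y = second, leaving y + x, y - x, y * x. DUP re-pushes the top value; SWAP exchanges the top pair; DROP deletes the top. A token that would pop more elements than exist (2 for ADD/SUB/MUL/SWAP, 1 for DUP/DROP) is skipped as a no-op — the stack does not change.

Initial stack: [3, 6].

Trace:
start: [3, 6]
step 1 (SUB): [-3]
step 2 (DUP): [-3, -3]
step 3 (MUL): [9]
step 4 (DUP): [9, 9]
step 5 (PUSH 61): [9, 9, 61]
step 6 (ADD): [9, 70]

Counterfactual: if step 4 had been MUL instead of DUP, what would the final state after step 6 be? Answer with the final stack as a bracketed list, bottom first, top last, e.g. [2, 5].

[70]

(re-executing from step 4 with the substitution; state before step 4: [9])
step 4 (MUL): [9]
step 5 (PUSH 61): [9, 61]
step 6 (ADD): [70]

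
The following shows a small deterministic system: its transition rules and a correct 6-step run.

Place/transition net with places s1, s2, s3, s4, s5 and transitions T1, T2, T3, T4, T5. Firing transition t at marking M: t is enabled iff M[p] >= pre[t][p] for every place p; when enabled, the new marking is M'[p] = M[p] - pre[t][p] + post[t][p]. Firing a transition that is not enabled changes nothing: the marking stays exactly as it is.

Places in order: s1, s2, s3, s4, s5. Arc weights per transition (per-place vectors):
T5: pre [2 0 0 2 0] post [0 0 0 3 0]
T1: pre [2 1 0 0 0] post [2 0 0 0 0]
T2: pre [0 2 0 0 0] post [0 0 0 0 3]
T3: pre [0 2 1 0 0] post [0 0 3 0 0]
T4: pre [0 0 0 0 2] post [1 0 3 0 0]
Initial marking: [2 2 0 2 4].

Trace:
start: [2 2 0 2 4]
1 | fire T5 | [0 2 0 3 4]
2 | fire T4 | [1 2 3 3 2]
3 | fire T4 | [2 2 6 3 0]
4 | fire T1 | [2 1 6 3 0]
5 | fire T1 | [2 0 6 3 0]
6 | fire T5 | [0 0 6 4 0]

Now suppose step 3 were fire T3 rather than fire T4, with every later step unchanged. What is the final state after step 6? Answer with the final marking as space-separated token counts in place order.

1 0 5 3 2

(re-executing from step 3 with the substitution; state before step 3: [1 2 3 3 2])
3 | fire T3 | [1 0 5 3 2]
4 | fire T1 | [1 0 5 3 2]
5 | fire T1 | [1 0 5 3 2]
6 | fire T5 | [1 0 5 3 2]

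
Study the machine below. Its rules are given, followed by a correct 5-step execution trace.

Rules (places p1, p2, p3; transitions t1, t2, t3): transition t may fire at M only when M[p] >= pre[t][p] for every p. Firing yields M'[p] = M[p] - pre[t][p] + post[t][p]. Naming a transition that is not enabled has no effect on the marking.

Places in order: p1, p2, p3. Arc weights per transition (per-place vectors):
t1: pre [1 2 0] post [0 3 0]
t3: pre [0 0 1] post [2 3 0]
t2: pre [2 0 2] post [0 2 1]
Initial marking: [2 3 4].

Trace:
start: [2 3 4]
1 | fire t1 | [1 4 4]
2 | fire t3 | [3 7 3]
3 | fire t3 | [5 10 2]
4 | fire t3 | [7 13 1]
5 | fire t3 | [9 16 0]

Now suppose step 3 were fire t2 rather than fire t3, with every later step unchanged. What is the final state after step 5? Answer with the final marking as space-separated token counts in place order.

(re-executing from step 3 with the substitution; state before step 3: [3 7 3])
3 | fire t2 | [1 9 2]
4 | fire t3 | [3 12 1]
5 | fire t3 | [5 15 0]

5 15 0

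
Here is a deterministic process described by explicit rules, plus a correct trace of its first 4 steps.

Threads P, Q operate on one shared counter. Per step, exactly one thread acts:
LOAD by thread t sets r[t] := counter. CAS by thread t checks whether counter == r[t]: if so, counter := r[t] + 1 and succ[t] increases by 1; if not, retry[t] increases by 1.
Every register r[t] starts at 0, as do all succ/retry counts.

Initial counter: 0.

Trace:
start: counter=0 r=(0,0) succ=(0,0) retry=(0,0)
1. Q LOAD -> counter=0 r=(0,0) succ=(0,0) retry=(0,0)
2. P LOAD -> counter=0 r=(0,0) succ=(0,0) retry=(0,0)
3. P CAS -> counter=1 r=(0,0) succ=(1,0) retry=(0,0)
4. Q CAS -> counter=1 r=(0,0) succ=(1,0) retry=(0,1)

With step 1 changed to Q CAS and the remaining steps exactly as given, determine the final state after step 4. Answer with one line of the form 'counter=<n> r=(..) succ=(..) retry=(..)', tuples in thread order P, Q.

(re-executing from step 1 with the substitution; state before step 1: counter=0 r=(0,0) succ=(0,0) retry=(0,0))
1. Q CAS -> counter=1 r=(0,0) succ=(0,1) retry=(0,0)
2. P LOAD -> counter=1 r=(1,0) succ=(0,1) retry=(0,0)
3. P CAS -> counter=2 r=(1,0) succ=(1,1) retry=(0,0)
4. Q CAS -> counter=2 r=(1,0) succ=(1,1) retry=(0,1)

counter=2 r=(1,0) succ=(1,1) retry=(0,1)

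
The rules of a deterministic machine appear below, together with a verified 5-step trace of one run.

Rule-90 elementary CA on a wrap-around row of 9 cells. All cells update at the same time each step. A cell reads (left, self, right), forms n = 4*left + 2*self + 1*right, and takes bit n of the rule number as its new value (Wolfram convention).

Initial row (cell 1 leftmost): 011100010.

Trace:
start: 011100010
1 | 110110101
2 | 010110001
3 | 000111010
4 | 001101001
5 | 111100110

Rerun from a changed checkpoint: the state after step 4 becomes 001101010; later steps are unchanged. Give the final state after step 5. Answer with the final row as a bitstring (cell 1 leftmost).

state after step 4 := 001101010
5 | 011100001

011100001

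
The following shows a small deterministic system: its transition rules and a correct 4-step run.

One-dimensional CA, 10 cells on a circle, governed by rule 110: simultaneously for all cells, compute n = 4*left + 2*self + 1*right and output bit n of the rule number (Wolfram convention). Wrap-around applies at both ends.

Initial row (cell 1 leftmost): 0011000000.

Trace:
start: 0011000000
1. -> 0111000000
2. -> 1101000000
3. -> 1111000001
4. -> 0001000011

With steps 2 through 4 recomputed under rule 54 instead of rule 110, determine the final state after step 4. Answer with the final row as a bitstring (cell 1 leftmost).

0010001010

(re-executing steps 2..4 under rule 54; state before step 2: 0111000000)
2. -> 1000100000
3. -> 1101110001
4. -> 0010001010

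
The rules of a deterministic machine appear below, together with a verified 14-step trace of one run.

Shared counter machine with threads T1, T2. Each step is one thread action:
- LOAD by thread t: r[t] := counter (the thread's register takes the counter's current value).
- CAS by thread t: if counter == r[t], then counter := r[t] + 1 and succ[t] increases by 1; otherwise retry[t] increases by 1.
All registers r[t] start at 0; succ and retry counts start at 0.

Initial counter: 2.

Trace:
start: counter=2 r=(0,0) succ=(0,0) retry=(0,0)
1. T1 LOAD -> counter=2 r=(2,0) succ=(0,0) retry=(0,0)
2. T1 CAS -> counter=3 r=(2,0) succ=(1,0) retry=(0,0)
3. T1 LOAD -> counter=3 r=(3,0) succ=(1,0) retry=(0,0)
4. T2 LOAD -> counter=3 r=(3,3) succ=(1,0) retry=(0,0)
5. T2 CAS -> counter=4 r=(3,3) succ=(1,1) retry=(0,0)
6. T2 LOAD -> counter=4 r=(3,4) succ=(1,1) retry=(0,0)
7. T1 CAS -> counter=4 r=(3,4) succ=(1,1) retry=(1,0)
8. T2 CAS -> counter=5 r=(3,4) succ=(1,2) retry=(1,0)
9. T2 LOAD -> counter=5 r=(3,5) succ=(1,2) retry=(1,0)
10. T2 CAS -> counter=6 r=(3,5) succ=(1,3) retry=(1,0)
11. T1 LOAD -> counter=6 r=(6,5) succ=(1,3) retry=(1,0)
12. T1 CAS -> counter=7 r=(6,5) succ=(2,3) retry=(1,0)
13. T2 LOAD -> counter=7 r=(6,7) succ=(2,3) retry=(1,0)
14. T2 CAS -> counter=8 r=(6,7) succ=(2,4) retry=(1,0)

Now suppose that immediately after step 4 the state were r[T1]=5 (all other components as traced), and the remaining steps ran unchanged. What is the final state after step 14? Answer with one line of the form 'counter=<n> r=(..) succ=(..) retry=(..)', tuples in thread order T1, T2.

counter=8 r=(6,7) succ=(2,4) retry=(1,0)

state after step 4 := counter=3 r=(5,3) succ=(1,0) retry=(0,0)
5. T2 CAS -> counter=4 r=(5,3) succ=(1,1) retry=(0,0)
6. T2 LOAD -> counter=4 r=(5,4) succ=(1,1) retry=(0,0)
7. T1 CAS -> counter=4 r=(5,4) succ=(1,1) retry=(1,0)
8. T2 CAS -> counter=5 r=(5,4) succ=(1,2) retry=(1,0)
9. T2 LOAD -> counter=5 r=(5,5) succ=(1,2) retry=(1,0)
10. T2 CAS -> counter=6 r=(5,5) succ=(1,3) retry=(1,0)
11. T1 LOAD -> counter=6 r=(6,5) succ=(1,3) retry=(1,0)
12. T1 CAS -> counter=7 r=(6,5) succ=(2,3) retry=(1,0)
13. T2 LOAD -> counter=7 r=(6,7) succ=(2,3) retry=(1,0)
14. T2 CAS -> counter=8 r=(6,7) succ=(2,4) retry=(1,0)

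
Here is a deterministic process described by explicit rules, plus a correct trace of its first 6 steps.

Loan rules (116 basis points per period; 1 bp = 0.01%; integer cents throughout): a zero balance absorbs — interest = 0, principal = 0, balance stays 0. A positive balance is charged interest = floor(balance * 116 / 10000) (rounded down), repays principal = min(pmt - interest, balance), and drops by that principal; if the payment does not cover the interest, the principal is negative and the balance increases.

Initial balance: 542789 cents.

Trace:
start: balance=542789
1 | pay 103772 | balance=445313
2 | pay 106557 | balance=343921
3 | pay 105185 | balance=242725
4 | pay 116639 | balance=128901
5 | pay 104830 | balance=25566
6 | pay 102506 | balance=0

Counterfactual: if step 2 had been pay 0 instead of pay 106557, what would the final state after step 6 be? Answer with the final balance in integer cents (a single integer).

34945

(re-executing from step 2 with the substitution; state before step 2: balance=445313)
2 | pay 0 | balance=450478
3 | pay 105185 | balance=350518
4 | pay 116639 | balance=237945
5 | pay 104830 | balance=135875
6 | pay 102506 | balance=34945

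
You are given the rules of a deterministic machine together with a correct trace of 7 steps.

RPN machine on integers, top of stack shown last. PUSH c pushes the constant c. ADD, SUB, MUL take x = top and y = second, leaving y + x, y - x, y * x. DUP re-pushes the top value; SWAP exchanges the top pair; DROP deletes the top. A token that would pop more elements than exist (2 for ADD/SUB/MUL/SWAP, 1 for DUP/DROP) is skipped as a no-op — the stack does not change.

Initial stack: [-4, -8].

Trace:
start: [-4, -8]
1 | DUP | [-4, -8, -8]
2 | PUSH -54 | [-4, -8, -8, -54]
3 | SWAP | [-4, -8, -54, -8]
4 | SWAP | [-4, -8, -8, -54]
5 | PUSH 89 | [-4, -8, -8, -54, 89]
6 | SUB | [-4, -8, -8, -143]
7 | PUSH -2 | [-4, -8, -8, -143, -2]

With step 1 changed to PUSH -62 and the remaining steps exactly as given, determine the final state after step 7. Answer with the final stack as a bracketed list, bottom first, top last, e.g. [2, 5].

[-4, -8, -62, -143, -2]

(re-executing from step 1 with the substitution; state before step 1: [-4, -8])
1 | PUSH -62 | [-4, -8, -62]
2 | PUSH -54 | [-4, -8, -62, -54]
3 | SWAP | [-4, -8, -54, -62]
4 | SWAP | [-4, -8, -62, -54]
5 | PUSH 89 | [-4, -8, -62, -54, 89]
6 | SUB | [-4, -8, -62, -143]
7 | PUSH -2 | [-4, -8, -62, -143, -2]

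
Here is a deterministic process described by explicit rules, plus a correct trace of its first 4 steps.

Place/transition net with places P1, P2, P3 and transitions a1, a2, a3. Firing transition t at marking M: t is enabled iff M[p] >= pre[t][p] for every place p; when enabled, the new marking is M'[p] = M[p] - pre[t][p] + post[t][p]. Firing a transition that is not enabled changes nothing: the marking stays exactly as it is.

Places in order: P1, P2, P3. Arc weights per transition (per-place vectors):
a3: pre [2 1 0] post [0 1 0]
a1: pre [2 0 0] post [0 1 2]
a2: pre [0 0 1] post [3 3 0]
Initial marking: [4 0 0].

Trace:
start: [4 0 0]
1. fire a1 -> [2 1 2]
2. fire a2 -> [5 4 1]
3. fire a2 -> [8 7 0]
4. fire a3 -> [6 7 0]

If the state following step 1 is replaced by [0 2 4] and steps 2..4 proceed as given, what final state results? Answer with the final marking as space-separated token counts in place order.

state after step 1 := [0 2 4]
2. fire a2 -> [3 5 3]
3. fire a2 -> [6 8 2]
4. fire a3 -> [4 8 2]

4 8 2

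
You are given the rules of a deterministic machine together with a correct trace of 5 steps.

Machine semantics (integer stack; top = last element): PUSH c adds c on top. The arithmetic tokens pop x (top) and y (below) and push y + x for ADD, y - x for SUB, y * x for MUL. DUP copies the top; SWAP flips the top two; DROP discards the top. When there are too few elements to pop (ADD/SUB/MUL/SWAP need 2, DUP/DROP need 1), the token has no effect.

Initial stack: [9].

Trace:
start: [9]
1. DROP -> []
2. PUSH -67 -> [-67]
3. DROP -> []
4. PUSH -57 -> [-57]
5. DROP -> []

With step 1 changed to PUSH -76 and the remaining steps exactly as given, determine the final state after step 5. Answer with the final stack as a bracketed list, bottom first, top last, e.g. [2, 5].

(re-executing from step 1 with the substitution; state before step 1: [9])
1. PUSH -76 -> [9, -76]
2. PUSH -67 -> [9, -76, -67]
3. DROP -> [9, -76]
4. PUSH -57 -> [9, -76, -57]
5. DROP -> [9, -76]

[9, -76]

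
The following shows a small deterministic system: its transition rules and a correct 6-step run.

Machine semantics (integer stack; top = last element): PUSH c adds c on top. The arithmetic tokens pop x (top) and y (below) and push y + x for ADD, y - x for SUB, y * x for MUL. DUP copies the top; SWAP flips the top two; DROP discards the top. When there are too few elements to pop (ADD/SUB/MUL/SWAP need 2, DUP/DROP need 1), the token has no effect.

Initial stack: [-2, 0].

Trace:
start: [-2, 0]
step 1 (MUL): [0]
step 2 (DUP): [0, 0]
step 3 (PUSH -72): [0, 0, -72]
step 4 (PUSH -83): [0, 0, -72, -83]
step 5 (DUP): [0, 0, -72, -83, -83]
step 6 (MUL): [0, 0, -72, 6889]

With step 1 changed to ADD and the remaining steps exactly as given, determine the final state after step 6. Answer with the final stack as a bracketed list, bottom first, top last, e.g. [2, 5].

(re-executing from step 1 with the substitution; state before step 1: [-2, 0])
step 1 (ADD): [-2]
step 2 (DUP): [-2, -2]
step 3 (PUSH -72): [-2, -2, -72]
step 4 (PUSH -83): [-2, -2, -72, -83]
step 5 (DUP): [-2, -2, -72, -83, -83]
step 6 (MUL): [-2, -2, -72, 6889]

[-2, -2, -72, 6889]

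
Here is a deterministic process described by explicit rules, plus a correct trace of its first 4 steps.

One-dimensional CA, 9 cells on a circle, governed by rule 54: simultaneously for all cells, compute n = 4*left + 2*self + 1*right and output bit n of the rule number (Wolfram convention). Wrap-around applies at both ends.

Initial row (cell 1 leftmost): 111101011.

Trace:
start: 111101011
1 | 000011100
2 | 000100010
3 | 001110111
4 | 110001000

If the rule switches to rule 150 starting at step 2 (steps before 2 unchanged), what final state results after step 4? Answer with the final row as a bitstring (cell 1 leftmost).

110001000

(re-executing steps 2..4 under rule 150; state before step 2: 000011100)
2 | 000101010
3 | 001101011
4 | 110001000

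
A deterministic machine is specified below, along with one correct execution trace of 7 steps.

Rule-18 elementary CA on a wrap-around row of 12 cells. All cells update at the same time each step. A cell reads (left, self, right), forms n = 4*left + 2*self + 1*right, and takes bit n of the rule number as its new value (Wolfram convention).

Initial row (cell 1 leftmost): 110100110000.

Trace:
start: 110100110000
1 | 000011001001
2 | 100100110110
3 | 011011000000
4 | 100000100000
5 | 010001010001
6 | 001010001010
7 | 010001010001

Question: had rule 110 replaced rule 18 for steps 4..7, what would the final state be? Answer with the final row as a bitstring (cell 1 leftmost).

(re-executing steps 4..7 under rule 110; state before step 4: 011011000000)
4 | 111111000000
5 | 100001000001
6 | 100011000011
7 | 100111000110

100111000110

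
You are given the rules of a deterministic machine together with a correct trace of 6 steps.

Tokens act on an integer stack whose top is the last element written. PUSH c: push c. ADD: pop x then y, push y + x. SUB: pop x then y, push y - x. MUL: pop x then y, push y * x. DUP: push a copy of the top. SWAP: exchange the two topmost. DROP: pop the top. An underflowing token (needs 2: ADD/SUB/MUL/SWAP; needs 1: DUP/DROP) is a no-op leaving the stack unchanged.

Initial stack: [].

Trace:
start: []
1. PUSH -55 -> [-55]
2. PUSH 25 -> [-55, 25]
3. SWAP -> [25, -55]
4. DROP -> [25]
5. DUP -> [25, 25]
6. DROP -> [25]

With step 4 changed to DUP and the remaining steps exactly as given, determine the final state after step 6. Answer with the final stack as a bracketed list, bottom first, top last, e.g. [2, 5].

(re-executing from step 4 with the substitution; state before step 4: [25, -55])
4. DUP -> [25, -55, -55]
5. DUP -> [25, -55, -55, -55]
6. DROP -> [25, -55, -55]

[25, -55, -55]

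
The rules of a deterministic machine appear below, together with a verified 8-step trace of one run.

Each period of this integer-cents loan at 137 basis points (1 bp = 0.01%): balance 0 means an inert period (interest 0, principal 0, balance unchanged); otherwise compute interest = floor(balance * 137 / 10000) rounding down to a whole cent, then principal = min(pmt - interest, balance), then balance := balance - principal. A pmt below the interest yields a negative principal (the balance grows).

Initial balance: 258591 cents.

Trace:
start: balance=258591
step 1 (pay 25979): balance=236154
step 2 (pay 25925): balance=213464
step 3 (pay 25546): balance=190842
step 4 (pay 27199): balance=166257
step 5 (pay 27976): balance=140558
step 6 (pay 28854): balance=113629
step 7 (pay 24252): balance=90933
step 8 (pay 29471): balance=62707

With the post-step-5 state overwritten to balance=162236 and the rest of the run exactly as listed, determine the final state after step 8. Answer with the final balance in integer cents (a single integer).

state after step 5 := balance=162236
step 6 (pay 28854): balance=135604
step 7 (pay 24252): balance=113209
step 8 (pay 29471): balance=85288

85288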